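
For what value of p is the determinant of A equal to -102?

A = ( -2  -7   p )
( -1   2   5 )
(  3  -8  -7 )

3

Expanding along the row containing p, det(A) is linear in p: det(A) = (2)·p + (-108).
Set (2)·p + (-108) = -102  ⇒  (2)·p = 6  ⇒  p = 3.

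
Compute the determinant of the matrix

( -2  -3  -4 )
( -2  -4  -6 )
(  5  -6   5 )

Expand along row 1:
  + (-2) · |-4 -6; -6 5| = (-2)·(-20 − 36) = 112
  − (-3) · |-2 -6; 5 5| = −(-3)·(-10 − (-30)) = 60
  + (-4) · |-2 -4; 5 -6| = (-4)·(12 − (-20)) = -128
Sum: (112) + (60) + (-128) = 44

44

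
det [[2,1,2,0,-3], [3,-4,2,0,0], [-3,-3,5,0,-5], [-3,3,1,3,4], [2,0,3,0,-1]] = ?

-741

Expand along column 4 (it has 4 zeros):
  + (3) · M_44   where M_44 = det([2 1 2 -3; 3 -4 2 0; -3 -3 5 -5; 2 0 3 -1]) = -247
det = (+1)·(3)·(-247) = -741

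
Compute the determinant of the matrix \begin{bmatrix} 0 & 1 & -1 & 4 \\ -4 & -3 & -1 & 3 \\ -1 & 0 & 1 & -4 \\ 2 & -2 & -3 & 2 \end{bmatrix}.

-77

Expand along row 1 (it has 1 zero):
  − (1) · M_12   where M_12 = det([-4 -1 3; -1 1 -4; 2 -3 2]) = 49
  + (-1) · M_13   where M_13 = det([-4 -3 3; -1 0 -4; 2 -2 2]) = 56
  − (4) · M_14   where M_14 = det([-4 -3 -1; -1 0 1; 2 -2 -3]) = -7
det = (-1)·(1)·(49) + (+1)·(-1)·(56) + (-1)·(4)·(-7) = -77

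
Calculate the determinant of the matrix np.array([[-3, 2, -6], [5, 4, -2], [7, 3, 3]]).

-34

Expand along row 1:
  + (-3) · |4 -2; 3 3| = (-3)·(12 − (-6)) = -54
  − 2 · |5 -2; 7 3| = −2·(15 − (-14)) = -58
  + (-6) · |5 4; 7 3| = (-6)·(15 − 28) = 78
Sum: (-54) + (-58) + (78) = -34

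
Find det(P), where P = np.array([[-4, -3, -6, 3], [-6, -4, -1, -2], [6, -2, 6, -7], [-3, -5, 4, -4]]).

det(P) = -651

Expand along row 1:
  + (-4) · M_11   where M_11 = det([-4 -1 -2; -2 6 -7; -5 4 -4]) = -87
  − (-3) · M_12   where M_12 = det([-6 -1 -2; 6 6 -7; -3 4 -4]) = -153
  + (-6) · M_13   where M_13 = det([-6 -4 -2; 6 -2 -7; -3 -5 -4]) = 54
  − (3) · M_14   where M_14 = det([-6 -4 -1; 6 -2 6; -3 -5 4]) = 72
det = (+1)·(-4)·(-87) + (-1)·(-3)·(-153) + (+1)·(-6)·(54) + (-1)·(3)·(72) = -651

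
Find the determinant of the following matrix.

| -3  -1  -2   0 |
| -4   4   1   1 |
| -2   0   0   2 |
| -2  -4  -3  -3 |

Expand along row 3 (it has 2 zeros):
  + (-2) · M_31   where M_31 = det([-1 -2 0; 4 1 1; -4 -3 -3]) = -16
  − (2) · M_34   where M_34 = det([-3 -1 -2; -4 4 1; -2 -4 -3]) = -10
det = (+1)·(-2)·(-16) + (-1)·(2)·(-10) = 52

52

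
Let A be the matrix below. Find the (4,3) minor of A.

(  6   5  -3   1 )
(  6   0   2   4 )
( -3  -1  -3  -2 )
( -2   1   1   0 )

18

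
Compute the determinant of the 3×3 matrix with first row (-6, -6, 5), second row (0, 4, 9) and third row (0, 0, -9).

216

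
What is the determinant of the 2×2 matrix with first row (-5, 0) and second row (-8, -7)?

35

det = (-5)·(-7) − 0·(-8) = 35 − 0 = 35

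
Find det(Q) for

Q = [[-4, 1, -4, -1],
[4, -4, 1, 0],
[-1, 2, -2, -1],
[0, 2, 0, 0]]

The determinant is -10.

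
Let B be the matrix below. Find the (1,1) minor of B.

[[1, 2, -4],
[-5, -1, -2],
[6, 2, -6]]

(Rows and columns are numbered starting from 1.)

10

Delete row 1 and column 1; the remaining 2×2 submatrix is [-1 -2; 2 -6].
Its determinant is (-1)·(-6) − (-2)·2 = 10.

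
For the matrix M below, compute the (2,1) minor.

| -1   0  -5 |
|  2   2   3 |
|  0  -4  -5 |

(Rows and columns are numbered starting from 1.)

The minor is -20.

Delete row 2 and column 1; the remaining 2×2 submatrix is [0 -5; -4 -5].
Its determinant is 0·(-5) − (-5)·(-4) = -20.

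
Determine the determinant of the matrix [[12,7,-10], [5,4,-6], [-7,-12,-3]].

The determinant is -289.

Expand along column 1:
  + 12 · |4 -6; -12 -3| = 12·(-12 − 72) = -1008
  − 5 · |7 -10; -12 -3| = −5·(-21 − 120) = 705
  + (-7) · |7 -10; 4 -6| = (-7)·(-42 − (-40)) = 14
Sum: (-1008) + (705) + (14) = -289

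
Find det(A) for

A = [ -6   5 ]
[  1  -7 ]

det(A) = (-6)·(-7) − 5·1 = 42 − 5 = 37

The determinant is 37.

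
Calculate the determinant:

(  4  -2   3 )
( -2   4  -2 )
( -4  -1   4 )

Expand along row 1:
  + 4 · |4 -2; -1 4| = 4·(16 − 2) = 56
  − (-2) · |-2 -2; -4 4| = −(-2)·(-8 − 8) = -32
  + 3 · |-2 4; -4 -1| = 3·(2 − (-16)) = 54
Sum: (56) + (-32) + (54) = 78

The determinant is 78.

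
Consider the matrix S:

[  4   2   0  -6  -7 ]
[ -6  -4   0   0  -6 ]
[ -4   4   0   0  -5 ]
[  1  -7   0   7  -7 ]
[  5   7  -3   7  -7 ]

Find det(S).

The determinant is 15912.

Expand along column 3 (it has 4 zeros):
  + (-3) · M_53   where M_53 = det([4 2 -6 -7; -6 -4 0 -6; -4 4 0 -5; 1 -7 7 -7]) = -5304
det = (+1)·(-3)·(-5304) = 15912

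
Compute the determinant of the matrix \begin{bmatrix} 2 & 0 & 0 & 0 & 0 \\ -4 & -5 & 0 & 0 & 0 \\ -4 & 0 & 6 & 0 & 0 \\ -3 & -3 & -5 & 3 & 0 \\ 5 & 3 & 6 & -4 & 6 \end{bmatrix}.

-1080

The matrix is lower triangular, so the determinant is the product of the diagonal entries:
det = (2) · (-5) · (6) · (3) · (6) = -1080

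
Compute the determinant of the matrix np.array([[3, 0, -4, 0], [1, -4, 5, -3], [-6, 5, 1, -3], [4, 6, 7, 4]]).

Expand along row 1 (it has 2 zeros):
  + (3) · M_11   where M_11 = det([-4 5 -3; 5 1 -3; 6 7 4]) = -377
  + (-4) · M_13   where M_13 = det([1 -4 -3; -6 5 -3; 4 6 4]) = 158
det = (+1)·(3)·(-377) + (+1)·(-4)·(158) = -1763

-1763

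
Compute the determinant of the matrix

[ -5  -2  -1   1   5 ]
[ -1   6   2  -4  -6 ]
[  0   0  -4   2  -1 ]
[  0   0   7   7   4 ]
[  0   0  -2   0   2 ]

The determinant is 3648.

The matrix is block upper-triangular with a 2×2 block and a 3×3 block on the diagonal, so its determinant equals the product of the determinants of the diagonal blocks.
det of the 2×2 block = -32
det of the 3×3 block = -114
det = (-32)·(-114) = 3648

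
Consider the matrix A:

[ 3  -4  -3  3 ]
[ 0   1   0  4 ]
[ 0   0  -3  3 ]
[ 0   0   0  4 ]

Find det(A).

A is upper triangular, so det(A) is the product of the diagonal entries:
det = (3) · (1) · (-3) · (4) = -36

-36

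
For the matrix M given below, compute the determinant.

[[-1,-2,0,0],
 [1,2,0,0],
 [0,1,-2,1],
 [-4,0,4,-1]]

|M| = 0

M is block lower-triangular with a 2×2 block and a 2×2 block on the diagonal, so its determinant equals the product of the determinants of the diagonal blocks.
det of the 2×2 block = 0
det of the 2×2 block = -2
det = (0)·(-2) = 0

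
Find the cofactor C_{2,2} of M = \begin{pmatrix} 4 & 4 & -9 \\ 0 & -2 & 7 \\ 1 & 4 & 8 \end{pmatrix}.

Delete row 2 and column 2; the remaining 2×2 submatrix is [4 -9; 1 8].
Its determinant is 4·8 − (-9)·1 = 41.
The cofactor carries sign (−1)^(2+2) = +1, so C_{2,2} = +(41) = 41.

41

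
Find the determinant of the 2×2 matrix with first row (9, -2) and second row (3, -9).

det = 9·(-9) − (-2)·3 = -81 − (-6) = -75

The determinant is -75.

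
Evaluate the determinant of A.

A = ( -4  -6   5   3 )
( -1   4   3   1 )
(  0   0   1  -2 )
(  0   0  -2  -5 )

198

A is block upper-triangular with a 2×2 block and a 2×2 block on the diagonal, so its determinant equals the product of the determinants of the diagonal blocks.
det of the 2×2 block = -22
det of the 2×2 block = -9
det = (-22)·(-9) = 198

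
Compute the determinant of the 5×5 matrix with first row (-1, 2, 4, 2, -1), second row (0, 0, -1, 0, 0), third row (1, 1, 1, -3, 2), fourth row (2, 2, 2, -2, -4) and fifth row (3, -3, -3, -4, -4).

24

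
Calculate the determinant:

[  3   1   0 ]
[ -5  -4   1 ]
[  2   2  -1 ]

Expand along row 1:
  + 3 · |-4 1; 2 -1| = 3·(4 − 2) = 6
  − 1 · |-5 1; 2 -1| = −1·(5 − 2) = -3
Sum: (6) + (-3) = 3

3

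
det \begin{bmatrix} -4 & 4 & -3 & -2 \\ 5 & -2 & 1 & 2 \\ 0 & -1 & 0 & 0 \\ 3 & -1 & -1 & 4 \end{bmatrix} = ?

Expand along row 3 (it has 3 zeros):
  − (-1) · M_32   where M_32 = det([-4 -3 -2; 5 1 2; 3 -1 4]) = 34
det = (-1)·(-1)·(34) = 34

34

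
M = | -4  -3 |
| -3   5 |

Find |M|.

det(M) = (-4)·5 − (-3)·(-3) = -20 − 9 = -29

The determinant is -29.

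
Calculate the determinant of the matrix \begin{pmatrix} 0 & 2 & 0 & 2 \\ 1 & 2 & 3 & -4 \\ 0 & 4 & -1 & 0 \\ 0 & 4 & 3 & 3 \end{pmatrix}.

-26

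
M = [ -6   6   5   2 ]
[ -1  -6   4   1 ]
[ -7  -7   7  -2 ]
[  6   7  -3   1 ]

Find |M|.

det(M) = 956

Expand along row 1:
  + (-6) · M_11   where M_11 = det([-6 4 1; -7 7 -2; 7 -3 1]) = -62
  − (6) · M_12   where M_12 = det([-1 4 1; -7 7 -2; 6 -3 1]) = -42
  + (5) · M_13   where M_13 = det([-1 -6 1; -7 -7 -2; 6 7 1]) = 16
  − (2) · M_14   where M_14 = det([-1 -6 4; -7 -7 7; 6 7 -3]) = -126
det = (+1)·(-6)·(-62) + (-1)·(6)·(-42) + (+1)·(5)·(16) + (-1)·(2)·(-126) = 956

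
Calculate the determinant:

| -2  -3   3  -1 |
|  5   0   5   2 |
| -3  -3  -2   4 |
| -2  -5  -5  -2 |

Expand along row 2 (it has 1 zero):
  − (5) · M_21   where M_21 = det([-3 3 -1; -3 -2 4; -5 -5 -2]) = -155
  − (5) · M_23   where M_23 = det([-2 -3 -1; -3 -3 4; -2 -5 -2]) = -19
  + (2) · M_24   where M_24 = det([-2 -3 3; -3 -3 -2; -2 -5 -5]) = 50
det = (-1)·(5)·(-155) + (-1)·(5)·(-19) + (+1)·(2)·(50) = 970

The determinant is 970.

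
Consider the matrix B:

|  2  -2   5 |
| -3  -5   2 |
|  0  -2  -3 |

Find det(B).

86

Expand along column 1:
  + 2 · |-5 2; -2 -3| = 2·(15 − (-4)) = 38
  − (-3) · |-2 5; -2 -3| = −(-3)·(6 − (-10)) = 48
Sum: (38) + (48) = 86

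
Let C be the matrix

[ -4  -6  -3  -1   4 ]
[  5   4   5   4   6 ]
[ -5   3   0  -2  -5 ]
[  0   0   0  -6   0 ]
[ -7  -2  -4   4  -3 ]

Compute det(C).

det(C) = -2250

Expand along row 4 (it has 4 zeros):
  + (-6) · M_44   where M_44 = det([-4 -6 -3 4; 5 4 5 6; -5 3 0 -5; -7 -2 -4 -3]) = 375
det = (+1)·(-6)·(375) = -2250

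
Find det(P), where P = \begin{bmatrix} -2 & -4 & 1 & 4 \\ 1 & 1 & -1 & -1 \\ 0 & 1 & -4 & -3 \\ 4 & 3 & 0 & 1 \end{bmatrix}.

-18

Expand along row 3 (it has 1 zero):
  − (1) · M_32   where M_32 = det([-2 1 4; 1 -1 -1; 4 0 1]) = 13
  + (-4) · M_33   where M_33 = det([-2 -4 4; 1 1 -1; 4 3 1]) = 8
  − (-3) · M_34   where M_34 = det([-2 -4 1; 1 1 -1; 4 3 0]) = 9
det = (-1)·(1)·(13) + (+1)·(-4)·(8) + (-1)·(-3)·(9) = -18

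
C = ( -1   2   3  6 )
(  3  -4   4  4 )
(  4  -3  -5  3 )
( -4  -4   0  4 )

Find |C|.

Expand along row 4 (it has 1 zero):
  − (-4) · M_41   where M_41 = det([2 3 6; -4 4 4; -3 -5 3]) = 256
  + (-4) · M_42   where M_42 = det([-1 3 6; 3 4 4; 4 -5 3]) = -197
  + (4) · M_44   where M_44 = det([-1 2 3; 3 -4 4; 4 -3 -5]) = 51
det = (-1)·(-4)·(256) + (+1)·(-4)·(-197) + (+1)·(4)·(51) = 2016

The determinant is 2016.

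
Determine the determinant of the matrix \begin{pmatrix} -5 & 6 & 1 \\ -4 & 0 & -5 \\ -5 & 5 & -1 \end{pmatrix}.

-19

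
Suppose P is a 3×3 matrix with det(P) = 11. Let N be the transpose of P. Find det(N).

det(Pᵀ) = det(P).
det(N) = (1)·(11) = 11

11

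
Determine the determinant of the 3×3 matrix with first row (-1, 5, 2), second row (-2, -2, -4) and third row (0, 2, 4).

Expand along row 3:
  − 2 · |-1 2; -2 -4| = −2·(4 − (-4)) = -16
  + 4 · |-1 5; -2 -2| = 4·(2 − (-10)) = 48
Sum: (-16) + (48) = 32

32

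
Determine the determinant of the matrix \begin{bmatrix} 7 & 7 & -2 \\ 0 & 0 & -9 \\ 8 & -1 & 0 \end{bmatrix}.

-567

Expand along row 2:
  − (-9) · |7 7; 8 -1| = −(-9)·(-7 − 56) = -567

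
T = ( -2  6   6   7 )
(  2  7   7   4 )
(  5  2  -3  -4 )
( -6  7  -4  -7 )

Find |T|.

|T| = -2177

Expand along row 1:
  + (-2) · M_11   where M_11 = det([7 7 4; 2 -3 -4; 7 -4 -7]) = -11
  − (6) · M_12   where M_12 = det([2 7 4; 5 -3 -4; -6 -4 -7]) = 271
  + (6) · M_13   where M_13 = det([2 7 4; 5 2 -4; -6 7 -7]) = 629
  − (7) · M_14   where M_14 = det([2 7 7; 5 2 -3; -6 7 -4]) = 621
det = (+1)·(-2)·(-11) + (-1)·(6)·(271) + (+1)·(6)·(629) + (-1)·(7)·(621) = -2177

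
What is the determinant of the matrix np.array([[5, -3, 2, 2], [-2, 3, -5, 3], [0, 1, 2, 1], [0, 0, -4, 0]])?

Expand along row 4 (it has 3 zeros):
  − (-4) · M_43   where M_43 = det([5 -3 2; -2 3 3; 0 1 1]) = -10
det = (-1)·(-4)·(-10) = -40

The determinant is -40.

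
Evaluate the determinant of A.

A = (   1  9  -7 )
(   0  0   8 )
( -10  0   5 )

Expand along row 2:
  − 8 · |1 9; -10 0| = −8·(0 − (-90)) = -720

|A| = -720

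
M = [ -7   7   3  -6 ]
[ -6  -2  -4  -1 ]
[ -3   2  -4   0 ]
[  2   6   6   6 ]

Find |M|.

Expand along row 3 (it has 1 zero):
  + (-3) · M_31   where M_31 = det([7 3 -6; -2 -4 -1; 6 6 6]) = -180
  − (2) · M_32   where M_32 = det([-7 3 -6; -6 -4 -1; 2 6 6]) = 396
  + (-4) · M_33   where M_33 = det([-7 7 -6; -6 -2 -1; 2 6 6]) = 472
det = (+1)·(-3)·(-180) + (-1)·(2)·(396) + (+1)·(-4)·(472) = -2140

|M| = -2140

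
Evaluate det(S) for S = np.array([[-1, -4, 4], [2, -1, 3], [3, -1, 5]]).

Expand along column 1:
  + (-1) · |-1 3; -1 5| = (-1)·(-5 − (-3)) = 2
  − 2 · |-4 4; -1 5| = −2·(-20 − (-4)) = 32
  + 3 · |-4 4; -1 3| = 3·(-12 − (-4)) = -24
Sum: (2) + (32) + (-24) = 10

10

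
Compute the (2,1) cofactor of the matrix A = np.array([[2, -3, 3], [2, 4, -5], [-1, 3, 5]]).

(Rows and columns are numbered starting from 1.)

Delete row 2 and column 1; the remaining 2×2 submatrix is [-3 3; 3 5].
Its determinant is (-3)·5 − 3·3 = -24.
The cofactor carries sign (−1)^(2+1) = −1, so C_{2,1} = −(-24) = 24.

24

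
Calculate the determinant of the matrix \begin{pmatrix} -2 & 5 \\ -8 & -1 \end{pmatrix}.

det = (-2)·(-1) − 5·(-8) = 2 − (-40) = 42

The determinant is 42.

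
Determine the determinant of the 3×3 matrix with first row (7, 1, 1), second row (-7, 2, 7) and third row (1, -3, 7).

320

Expand along row 1:
  + 7 · |2 7; -3 7| = 7·(14 − (-21)) = 245
  − 1 · |-7 7; 1 7| = −1·(-49 − 7) = 56
  + 1 · |-7 2; 1 -3| = 1·(21 − 2) = 19
Sum: (245) + (56) + (19) = 320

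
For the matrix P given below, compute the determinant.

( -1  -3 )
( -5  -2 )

-13

det(P) = (-1)·(-2) − (-3)·(-5) = 2 − 15 = -13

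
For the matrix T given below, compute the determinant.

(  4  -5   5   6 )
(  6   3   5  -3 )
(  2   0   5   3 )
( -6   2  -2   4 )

det(T) = 370

Expand along row 3 (it has 1 zero):
  + (2) · M_31   where M_31 = det([-5 5 6; 3 5 -3; 2 -2 4]) = -256
  + (5) · M_33   where M_33 = det([4 -5 6; 6 3 -3; -6 2 4]) = 282
  − (3) · M_34   where M_34 = det([4 -5 5; 6 3 5; -6 2 -2]) = 176
det = (+1)·(2)·(-256) + (+1)·(5)·(282) + (-1)·(3)·(176) = 370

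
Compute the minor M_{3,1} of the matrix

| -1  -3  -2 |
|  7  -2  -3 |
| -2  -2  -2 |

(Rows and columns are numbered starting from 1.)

5

Delete row 3 and column 1; the remaining 2×2 submatrix is [-3 -2; -2 -3].
Its determinant is (-3)·(-3) − (-2)·(-2) = 5.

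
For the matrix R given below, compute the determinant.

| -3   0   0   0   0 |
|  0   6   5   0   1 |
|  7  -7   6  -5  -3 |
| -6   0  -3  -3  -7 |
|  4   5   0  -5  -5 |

Expand along row 1 (it has 4 zeros):
  + (-3) · M_11   where M_11 = det([6 5 0 1; -7 6 -5 -3; 0 -3 -3 -7; 5 0 -5 -5]) = -1620
det = (+1)·(-3)·(-1620) = 4860

|R| = 4860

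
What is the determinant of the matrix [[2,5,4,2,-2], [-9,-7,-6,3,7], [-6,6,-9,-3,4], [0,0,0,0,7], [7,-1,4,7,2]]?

Expand along row 4 (it has 4 zeros):
  − (7) · M_45   where M_45 = det([2 5 4 2; -9 -7 -6 3; -6 6 -9 -3; 7 -1 4 7]) = -4110
det = (-1)·(7)·(-4110) = 28770

28770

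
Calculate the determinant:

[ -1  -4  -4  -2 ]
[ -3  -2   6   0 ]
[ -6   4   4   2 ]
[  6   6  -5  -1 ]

The determinant is -588.

Expand along row 2 (it has 1 zero):
  − (-3) · M_21   where M_21 = det([-4 -4 -2; 4 4 2; 6 -5 -1]) = 0
  + (-2) · M_22   where M_22 = det([-1 -4 -2; -6 4 2; 6 -5 -1]) = -42
  − (6) · M_23   where M_23 = det([-1 -4 -2; -6 4 2; 6 6 -1]) = 112
det = (-1)·(-3)·(0) + (+1)·(-2)·(-42) + (-1)·(6)·(112) = -588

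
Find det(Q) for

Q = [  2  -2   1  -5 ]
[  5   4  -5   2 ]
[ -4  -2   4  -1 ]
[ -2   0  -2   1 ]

Expand along row 4 (it has 1 zero):
  − (-2) · M_41   where M_41 = det([-2 1 -5; 4 -5 2; -2 4 -1]) = -24
  − (-2) · M_43   where M_43 = det([2 -2 -5; 5 4 2; -4 -2 -1]) = -24
  + (1) · M_44   where M_44 = det([2 -2 1; 5 4 -5; -4 -2 4]) = 18
det = (-1)·(-2)·(-24) + (-1)·(-2)·(-24) + (+1)·(1)·(18) = -78

The determinant is -78.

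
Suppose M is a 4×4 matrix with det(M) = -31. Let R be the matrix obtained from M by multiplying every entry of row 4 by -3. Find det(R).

Scaling one row by -3 multiplies the determinant by -3.
det(R) = (-3)·(-31) = 93

det(R) = 93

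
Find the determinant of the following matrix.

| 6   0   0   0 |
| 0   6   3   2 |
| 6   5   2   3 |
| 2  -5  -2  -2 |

Expand along row 1 (it has 3 zeros):
  + (6) · M_11   where M_11 = det([6 3 2; 5 2 3; -5 -2 -2]) = -3
det = (+1)·(6)·(-3) = -18

-18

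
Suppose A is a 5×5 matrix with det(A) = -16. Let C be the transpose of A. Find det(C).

The determinant is -16.

det(Aᵀ) = det(A).
det(C) = (1)·(-16) = -16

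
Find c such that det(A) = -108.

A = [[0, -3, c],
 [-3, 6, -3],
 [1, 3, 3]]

6

Expanding along the row containing c, det(A) is linear in c: det(A) = (-15)·c + (-18).
Set (-15)·c + (-18) = -108  ⇒  (-15)·c = -90  ⇒  c = 6.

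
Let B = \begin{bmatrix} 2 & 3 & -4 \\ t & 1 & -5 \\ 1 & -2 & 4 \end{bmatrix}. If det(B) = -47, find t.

6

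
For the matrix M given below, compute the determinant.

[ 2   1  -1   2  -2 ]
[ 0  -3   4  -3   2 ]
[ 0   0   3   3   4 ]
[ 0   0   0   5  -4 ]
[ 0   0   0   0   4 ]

M is upper triangular, so det(M) is the product of the diagonal entries:
det = (2) · (-3) · (3) · (5) · (4) = -360

-360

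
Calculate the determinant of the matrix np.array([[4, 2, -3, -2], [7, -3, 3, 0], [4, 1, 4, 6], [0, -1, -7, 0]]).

-1524

Expand along row 4 (it has 2 zeros):
  + (-1) · M_42   where M_42 = det([4 -3 -2; 7 3 0; 4 4 6]) = 166
  − (-7) · M_43   where M_43 = det([4 2 -2; 7 -3 0; 4 1 6]) = -194
det = (+1)·(-1)·(166) + (-1)·(-7)·(-194) = -1524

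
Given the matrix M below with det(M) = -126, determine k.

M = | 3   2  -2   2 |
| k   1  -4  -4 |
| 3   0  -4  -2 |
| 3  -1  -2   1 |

k = -3

Expanding along the column containing k, det(M) is linear in k: det(M) = (28)·k + (-42).
Set (28)·k + (-42) = -126  ⇒  (28)·k = -84  ⇒  k = -3.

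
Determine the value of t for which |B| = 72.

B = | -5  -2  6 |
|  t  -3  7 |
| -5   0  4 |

Expanding along the column containing t, det(B) is linear in t: det(B) = (8)·t + (40).
Set (8)·t + (40) = 72  ⇒  (8)·t = 32  ⇒  t = 4.

4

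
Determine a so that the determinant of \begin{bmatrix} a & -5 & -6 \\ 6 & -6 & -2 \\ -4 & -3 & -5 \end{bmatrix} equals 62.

Expanding along the column containing a, det(M) is linear in a: det(M) = (24)·a + (62).
Set (24)·a + (62) = 62  ⇒  (24)·a = 0  ⇒  a = 0.

0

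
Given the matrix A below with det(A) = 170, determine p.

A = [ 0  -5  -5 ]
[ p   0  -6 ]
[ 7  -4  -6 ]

Expanding along the row containing p, det(A) is linear in p: det(A) = (-10)·p + (210).
Set (-10)·p + (210) = 170  ⇒  (-10)·p = -40  ⇒  p = 4.

p = 4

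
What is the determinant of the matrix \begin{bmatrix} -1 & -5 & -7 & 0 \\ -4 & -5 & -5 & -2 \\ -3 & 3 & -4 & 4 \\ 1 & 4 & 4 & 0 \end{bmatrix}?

Expand along column 4 (it has 2 zeros):
  + (-2) · M_24   where M_24 = det([-1 -5 -7; -3 3 -4; 1 4 4]) = 37
  − (4) · M_34   where M_34 = det([-1 -5 -7; -4 -5 -5; 1 4 4]) = 22
det = (+1)·(-2)·(37) + (-1)·(4)·(22) = -162

-162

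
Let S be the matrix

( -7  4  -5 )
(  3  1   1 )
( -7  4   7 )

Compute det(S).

Expand along column 1:
  + (-7) · |1 1; 4 7| = (-7)·(7 − 4) = -21
  − 3 · |4 -5; 4 7| = −3·(28 − (-20)) = -144
  + (-7) · |4 -5; 1 1| = (-7)·(4 − (-5)) = -63
Sum: (-21) + (-144) + (-63) = -228

The determinant is -228.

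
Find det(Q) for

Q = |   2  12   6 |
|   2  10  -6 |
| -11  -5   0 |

Expand along column 3:
  + 6 · |2 10; -11 -5| = 6·(-10 − (-110)) = 600
  − (-6) · |2 12; -11 -5| = −(-6)·(-10 − (-132)) = 732
Sum: (600) + (732) = 1332

1332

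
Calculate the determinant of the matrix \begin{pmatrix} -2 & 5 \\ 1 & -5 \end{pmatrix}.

The determinant is 5.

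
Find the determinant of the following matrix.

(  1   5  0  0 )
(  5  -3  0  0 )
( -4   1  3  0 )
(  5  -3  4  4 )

-336

The matrix is block lower-triangular with a 2×2 block and a 2×2 block on the diagonal, so its determinant equals the product of the determinants of the diagonal blocks.
det of the 2×2 block = -28
det of the 2×2 block = 12
det = (-28)·(12) = -336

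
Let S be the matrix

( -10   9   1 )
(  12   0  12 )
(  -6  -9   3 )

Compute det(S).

|S| = -2160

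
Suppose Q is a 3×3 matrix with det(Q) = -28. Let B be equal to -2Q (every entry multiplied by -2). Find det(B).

For a 3×3 matrix, det(-2Q) = (-2)^3·det(Q) = -8·det(Q).
det(B) = (-8)·(-28) = 224

224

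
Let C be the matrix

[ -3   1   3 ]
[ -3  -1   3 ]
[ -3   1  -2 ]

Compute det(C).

-30

Expand along row 1:
  + (-3) · |-1 3; 1 -2| = (-3)·(2 − 3) = 3
  − 1 · |-3 3; -3 -2| = −1·(6 − (-9)) = -15
  + 3 · |-3 -1; -3 1| = 3·(-3 − 3) = -18
Sum: (3) + (-15) + (-18) = -30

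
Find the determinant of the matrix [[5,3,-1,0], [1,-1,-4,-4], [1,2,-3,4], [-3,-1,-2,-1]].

Expand along row 1 (it has 1 zero):
  + (5) · M_11   where M_11 = det([-1 -4 -4; 2 -3 4; -1 -2 -1]) = 25
  − (3) · M_12   where M_12 = det([1 -4 -4; 1 -3 4; -3 -2 -1]) = 99
  + (-1) · M_13   where M_13 = det([1 -1 -4; 1 2 4; -3 -1 -1]) = -7
det = (+1)·(5)·(25) + (-1)·(3)·(99) + (+1)·(-1)·(-7) = -165

-165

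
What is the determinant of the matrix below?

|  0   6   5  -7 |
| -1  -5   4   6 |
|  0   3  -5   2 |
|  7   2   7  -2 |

Expand along column 1 (it has 2 zeros):
  − (-1) · M_21   where M_21 = det([6 5 -7; 3 -5 2; 2 7 -2]) = -191
  − (7) · M_41   where M_41 = det([6 5 -7; -5 4 6; 3 -5 2]) = 277
det = (-1)·(-1)·(-191) + (-1)·(7)·(277) = -2130

-2130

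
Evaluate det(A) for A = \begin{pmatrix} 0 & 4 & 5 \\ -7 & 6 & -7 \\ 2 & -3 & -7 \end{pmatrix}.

det(A) = -207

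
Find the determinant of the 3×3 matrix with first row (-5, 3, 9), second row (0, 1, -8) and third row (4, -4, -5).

53

Expand along row 2:
  + 1 · |-5 9; 4 -5| = 1·(25 − 36) = -11
  − (-8) · |-5 3; 4 -4| = −(-8)·(20 − 12) = 64
Sum: (-11) + (64) = 53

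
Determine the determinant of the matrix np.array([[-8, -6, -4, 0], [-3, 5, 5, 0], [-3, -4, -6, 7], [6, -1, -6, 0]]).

Expand along column 4 (it has 3 zeros):
  − (7) · M_34   where M_34 = det([-8 -6 -4; -3 5 5; 6 -1 -6]) = 236
det = (-1)·(7)·(236) = -1652

-1652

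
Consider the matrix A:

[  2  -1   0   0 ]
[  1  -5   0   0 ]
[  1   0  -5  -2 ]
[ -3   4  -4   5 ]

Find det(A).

|A| = 297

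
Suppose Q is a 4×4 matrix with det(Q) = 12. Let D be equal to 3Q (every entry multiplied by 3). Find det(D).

The determinant is 972.

For a 4×4 matrix, det(3Q) = 3^4·det(Q) = 81·det(Q).
det(D) = (81)·(12) = 972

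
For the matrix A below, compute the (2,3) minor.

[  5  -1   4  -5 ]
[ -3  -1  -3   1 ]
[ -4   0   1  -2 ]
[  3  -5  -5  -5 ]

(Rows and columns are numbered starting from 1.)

The minor is -124.

Delete row 2 and column 3; the remaining 3×3 submatrix is [5 -1 -5; -4 0 -2; 3 -5 -5].
Its determinant is -124.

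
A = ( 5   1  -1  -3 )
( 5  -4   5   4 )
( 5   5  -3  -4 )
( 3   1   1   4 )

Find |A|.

Expand along row 1:
  + (5) · M_11   where M_11 = det([-4 5 4; 5 -3 -4; 1 1 4]) = -56
  − (1) · M_12   where M_12 = det([5 5 4; 5 -3 -4; 3 1 4]) = -144
  + (-1) · M_13   where M_13 = det([5 -4 4; 5 5 -4; 3 1 4]) = 208
  − (-3) · M_14   where M_14 = det([5 -4 5; 5 5 -3; 3 1 1]) = 46
det = (+1)·(5)·(-56) + (-1)·(1)·(-144) + (+1)·(-1)·(208) + (-1)·(-3)·(46) = -206

The determinant is -206.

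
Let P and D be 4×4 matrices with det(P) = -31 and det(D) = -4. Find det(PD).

det(PD) = det(P)·det(D) = (-31)·(-4) = 124

The determinant is 124.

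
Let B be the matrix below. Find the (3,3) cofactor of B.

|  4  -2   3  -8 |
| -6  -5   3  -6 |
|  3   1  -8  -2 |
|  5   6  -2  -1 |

324

Delete row 3 and column 3; the remaining 3×3 submatrix is [4 -2 -8; -6 -5 -6; 5 6 -1].
Its determinant is 324.
The cofactor carries sign (−1)^(3+3) = +1, so C_{3,3} = +(324) = 324.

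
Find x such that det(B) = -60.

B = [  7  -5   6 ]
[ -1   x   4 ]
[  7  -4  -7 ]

Expanding along the row containing x, det(B) is linear in x: det(B) = (-91)·x + (31).
Set (-91)·x + (31) = -60  ⇒  (-91)·x = -91  ⇒  x = 1.

1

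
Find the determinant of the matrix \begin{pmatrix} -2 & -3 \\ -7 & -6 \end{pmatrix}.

det = (-2)·(-6) − (-3)·(-7) = 12 − 21 = -9

The determinant is -9.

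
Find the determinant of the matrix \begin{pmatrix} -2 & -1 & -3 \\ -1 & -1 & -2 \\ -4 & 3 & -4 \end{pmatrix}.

-3

Expand along row 1:
  + (-2) · |-1 -2; 3 -4| = (-2)·(4 − (-6)) = -20
  − (-1) · |-1 -2; -4 -4| = −(-1)·(4 − 8) = -4
  + (-3) · |-1 -1; -4 3| = (-3)·(-3 − 4) = 21
Sum: (-20) + (-4) + (21) = -3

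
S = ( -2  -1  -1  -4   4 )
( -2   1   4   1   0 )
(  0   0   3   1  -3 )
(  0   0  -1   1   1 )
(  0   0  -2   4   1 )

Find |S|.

The determinant is 16.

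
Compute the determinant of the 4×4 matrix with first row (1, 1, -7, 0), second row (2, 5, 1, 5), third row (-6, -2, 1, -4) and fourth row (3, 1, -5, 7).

Expand along row 1 (it has 1 zero):
  + (1) · M_11   where M_11 = det([5 1 5; -2 1 -4; 1 -5 7]) = -10
  − (1) · M_12   where M_12 = det([2 1 5; -6 1 -4; 3 -5 7]) = 139
  + (-7) · M_13   where M_13 = det([2 5 5; -6 -2 -4; 3 1 7]) = 130
det = (+1)·(1)·(-10) + (-1)·(1)·(139) + (+1)·(-7)·(130) = -1059

-1059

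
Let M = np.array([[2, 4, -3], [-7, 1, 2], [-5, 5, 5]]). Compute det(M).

Expand along row 1:
  + 2 · |1 2; 5 5| = 2·(5 − 10) = -10
  − 4 · |-7 2; -5 5| = −4·(-35 − (-10)) = 100
  + (-3) · |-7 1; -5 5| = (-3)·(-35 − (-5)) = 90
Sum: (-10) + (100) + (90) = 180

det(M) = 180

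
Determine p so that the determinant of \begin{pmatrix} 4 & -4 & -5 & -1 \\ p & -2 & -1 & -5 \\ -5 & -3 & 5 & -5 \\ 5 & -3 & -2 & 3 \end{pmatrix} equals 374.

0

Expanding along the column containing p, det(M) is linear in p: det(M) = (161)·p + (374).
Set (161)·p + (374) = 374  ⇒  (161)·p = 0  ⇒  p = 0.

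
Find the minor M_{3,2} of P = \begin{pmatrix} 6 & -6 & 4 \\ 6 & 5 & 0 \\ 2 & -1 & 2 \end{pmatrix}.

-24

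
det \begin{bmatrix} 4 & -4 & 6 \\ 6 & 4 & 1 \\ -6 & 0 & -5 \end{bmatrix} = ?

The determinant is -32.

Expand along column 2:
  − (-4) · |6 1; -6 -5| = −(-4)·(-30 − (-6)) = -96
  + 4 · |4 6; -6 -5| = 4·(-20 − (-36)) = 64
Sum: (-96) + (64) = -32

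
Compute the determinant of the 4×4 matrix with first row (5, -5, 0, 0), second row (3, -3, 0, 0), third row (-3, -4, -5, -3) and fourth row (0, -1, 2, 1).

The matrix is block lower-triangular with a 2×2 block and a 2×2 block on the diagonal, so its determinant equals the product of the determinants of the diagonal blocks.
det of the 2×2 block = 0
det of the 2×2 block = 1
det = (0)·(1) = 0

0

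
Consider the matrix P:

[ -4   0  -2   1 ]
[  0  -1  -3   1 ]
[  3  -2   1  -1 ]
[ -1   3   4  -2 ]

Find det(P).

Expand along row 1 (it has 1 zero):
  + (-4) · M_11   where M_11 = det([-1 -3 1; -2 1 -1; 3 4 -2]) = 8
  + (-2) · M_13   where M_13 = det([0 -1 1; 3 -2 -1; -1 3 -2]) = 0
  − (1) · M_14   where M_14 = det([0 -1 -3; 3 -2 1; -1 3 4]) = -8
det = (+1)·(-4)·(8) + (+1)·(-2)·(0) + (-1)·(1)·(-8) = -24

The determinant is -24.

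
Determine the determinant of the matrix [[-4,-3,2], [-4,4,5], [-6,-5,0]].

78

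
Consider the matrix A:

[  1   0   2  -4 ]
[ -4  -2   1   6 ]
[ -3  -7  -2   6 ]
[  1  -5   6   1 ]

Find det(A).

Expand along row 1 (it has 1 zero):
  + (1) · M_11   where M_11 = det([-2 1 6; -7 -2 6; -5 6 1]) = -259
  + (2) · M_13   where M_13 = det([-4 -2 6; -3 -7 6; 1 -5 1]) = 22
  − (-4) · M_14   where M_14 = det([-4 -2 1; -3 -7 -2; 1 -5 6]) = 198
det = (+1)·(1)·(-259) + (+1)·(2)·(22) + (-1)·(-4)·(198) = 577

The determinant is 577.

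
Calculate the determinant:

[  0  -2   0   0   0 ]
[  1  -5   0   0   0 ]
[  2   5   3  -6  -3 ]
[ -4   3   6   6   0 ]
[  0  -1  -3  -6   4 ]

The matrix is block lower-triangular with a 2×2 block and a 3×3 block on the diagonal, so its determinant equals the product of the determinants of the diagonal blocks.
det of the 2×2 block = 2
det of the 3×3 block = 270
det = (2)·(270) = 540

540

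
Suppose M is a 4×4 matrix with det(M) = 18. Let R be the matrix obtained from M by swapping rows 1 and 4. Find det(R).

Swapping two rows multiplies the determinant by −1.
det(R) = (-1)·(18) = -18

-18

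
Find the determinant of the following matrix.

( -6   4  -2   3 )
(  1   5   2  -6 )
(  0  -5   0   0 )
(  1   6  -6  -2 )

1120

Expand along row 3 (it has 3 zeros):
  − (-5) · M_32   where M_32 = det([-6 -2 3; 1 2 -6; 1 -6 -2]) = 224
det = (-1)·(-5)·(224) = 1120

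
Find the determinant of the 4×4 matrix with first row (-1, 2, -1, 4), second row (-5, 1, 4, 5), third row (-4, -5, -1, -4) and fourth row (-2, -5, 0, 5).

Expand along row 4 (it has 1 zero):
  − (-2) · M_41   where M_41 = det([2 -1 4; 1 4 5; -5 -1 -4]) = 75
  + (-5) · M_42   where M_42 = det([-1 -1 4; -5 4 5; -4 -1 -4]) = 135
  + (5) · M_44   where M_44 = det([-1 2 -1; -5 1 4; -4 -5 -1]) = -90
det = (-1)·(-2)·(75) + (+1)·(-5)·(135) + (+1)·(5)·(-90) = -975

-975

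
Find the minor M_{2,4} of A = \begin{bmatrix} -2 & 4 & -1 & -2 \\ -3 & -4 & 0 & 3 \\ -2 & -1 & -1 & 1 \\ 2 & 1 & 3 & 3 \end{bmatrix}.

Delete row 2 and column 4; the remaining 3×3 submatrix is [-2 4 -1; -2 -1 -1; 2 1 3].
Its determinant is 20.

20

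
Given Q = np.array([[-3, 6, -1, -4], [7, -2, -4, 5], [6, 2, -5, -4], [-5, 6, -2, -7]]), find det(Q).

det(Q) = 636

Expand along row 1:
  + (-3) · M_11   where M_11 = det([-2 -4 5; 2 -5 -4; 6 -2 -7]) = 116
  − (6) · M_12   where M_12 = det([7 -4 5; 6 -5 -4; -5 -2 -7]) = -244
  + (-1) · M_13   where M_13 = det([7 -2 5; 6 2 -4; -5 6 -7]) = 176
  − (-4) · M_14   where M_14 = det([7 -2 -4; 6 2 -5; -5 6 -2]) = -76
det = (+1)·(-3)·(116) + (-1)·(6)·(-244) + (+1)·(-1)·(176) + (-1)·(-4)·(-76) = 636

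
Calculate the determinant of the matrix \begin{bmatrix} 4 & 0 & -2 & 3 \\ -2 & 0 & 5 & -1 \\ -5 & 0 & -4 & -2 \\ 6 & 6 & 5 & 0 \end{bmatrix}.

The determinant is 246.

Expand along column 2 (it has 3 zeros):
  + (6) · M_42   where M_42 = det([4 -2 3; -2 5 -1; -5 -4 -2]) = 41
det = (+1)·(6)·(41) = 246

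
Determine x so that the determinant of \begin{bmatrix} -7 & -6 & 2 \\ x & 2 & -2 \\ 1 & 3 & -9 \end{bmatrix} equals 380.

x = -6

Expanding along the column containing x, det(B) is linear in x: det(B) = (-48)·x + (92).
Set (-48)·x + (92) = 380  ⇒  (-48)·x = 288  ⇒  x = -6.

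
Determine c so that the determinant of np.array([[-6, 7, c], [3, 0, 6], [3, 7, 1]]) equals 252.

c = -5

Expanding along the row containing c, det(M) is linear in c: det(M) = (21)·c + (357).
Set (21)·c + (357) = 252  ⇒  (21)·c = -105  ⇒  c = -5.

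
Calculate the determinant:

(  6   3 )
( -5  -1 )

The determinant is 9.

det = 6·(-1) − 3·(-5) = -6 − (-15) = 9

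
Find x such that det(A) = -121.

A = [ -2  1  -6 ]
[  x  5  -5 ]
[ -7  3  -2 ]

x = -4

Expanding along the row containing x, det(A) is linear in x: det(A) = (-16)·x + (-185).
Set (-16)·x + (-185) = -121  ⇒  (-16)·x = 64  ⇒  x = -4.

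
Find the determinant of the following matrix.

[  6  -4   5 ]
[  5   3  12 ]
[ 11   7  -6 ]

-1250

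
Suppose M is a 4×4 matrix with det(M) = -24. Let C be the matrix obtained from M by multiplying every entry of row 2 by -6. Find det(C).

144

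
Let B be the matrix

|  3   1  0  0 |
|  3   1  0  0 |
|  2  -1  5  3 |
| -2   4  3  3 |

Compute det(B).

0

B is block lower-triangular with a 2×2 block and a 2×2 block on the diagonal, so its determinant equals the product of the determinants of the diagonal blocks.
det of the 2×2 block = 0
det of the 2×2 block = 6
det = (0)·(6) = 0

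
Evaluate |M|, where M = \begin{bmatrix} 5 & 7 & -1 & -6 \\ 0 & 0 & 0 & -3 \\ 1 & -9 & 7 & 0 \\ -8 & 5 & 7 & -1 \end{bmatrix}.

2592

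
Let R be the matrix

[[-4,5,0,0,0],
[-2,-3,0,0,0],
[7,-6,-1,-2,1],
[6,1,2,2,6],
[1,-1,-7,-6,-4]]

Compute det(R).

R is block lower-triangular with a 2×2 block and a 3×3 block on the diagonal, so its determinant equals the product of the determinants of the diagonal blocks.
det of the 2×2 block = 22
det of the 3×3 block = 42
det = (22)·(42) = 924

The determinant is 924.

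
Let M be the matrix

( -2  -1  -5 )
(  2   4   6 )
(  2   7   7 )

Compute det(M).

|M| = 0

Expand along row 1:
  + (-2) · |4 6; 7 7| = (-2)·(28 − 42) = 28
  − (-1) · |2 6; 2 7| = −(-1)·(14 − 12) = 2
  + (-5) · |2 4; 2 7| = (-5)·(14 − 8) = -30
Sum: (28) + (2) + (-30) = 0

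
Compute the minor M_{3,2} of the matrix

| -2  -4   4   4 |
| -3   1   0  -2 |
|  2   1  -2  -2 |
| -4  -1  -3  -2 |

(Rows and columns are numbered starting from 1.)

Delete row 3 and column 2; the remaining 3×3 submatrix is [-2 4 4; -3 0 -2; -4 -3 -2].
Its determinant is 56.

56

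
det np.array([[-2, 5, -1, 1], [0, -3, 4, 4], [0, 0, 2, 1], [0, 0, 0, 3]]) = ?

The determinant is 36.

The matrix is upper triangular, so the determinant is the product of the diagonal entries:
det = (-2) · (-3) · (2) · (3) = 36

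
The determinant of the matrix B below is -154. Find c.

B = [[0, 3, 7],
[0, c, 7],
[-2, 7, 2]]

Expanding along the column containing c, det(B) is linear in c: det(B) = (14)·c + (-42).
Set (14)·c + (-42) = -154  ⇒  (14)·c = -112  ⇒  c = -8.

-8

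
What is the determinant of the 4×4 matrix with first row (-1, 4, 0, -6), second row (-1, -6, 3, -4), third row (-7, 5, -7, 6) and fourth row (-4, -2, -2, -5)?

The determinant is 1071.

Expand along row 1 (it has 1 zero):
  + (-1) · M_11   where M_11 = det([-6 3 -4; 5 -7 6; -2 -2 -5]) = -147
  − (4) · M_12   where M_12 = det([-1 3 -4; -7 -7 6; -4 -2 -5]) = -168
  − (-6) · M_14   where M_14 = det([-1 -6 3; -7 5 -7; -4 -2 -2]) = 42
det = (+1)·(-1)·(-147) + (-1)·(4)·(-168) + (-1)·(-6)·(42) = 1071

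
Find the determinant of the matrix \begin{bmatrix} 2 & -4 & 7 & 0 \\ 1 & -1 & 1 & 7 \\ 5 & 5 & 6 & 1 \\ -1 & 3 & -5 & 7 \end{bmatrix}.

Expand along row 1 (it has 1 zero):
  + (2) · M_11   where M_11 = det([-1 1 7; 5 6 1; 3 -5 7]) = -380
  − (-4) · M_12   where M_12 = det([1 1 7; 5 6 1; -1 -5 7]) = -122
  + (7) · M_13   where M_13 = det([1 -1 7; 5 5 1; -1 3 7]) = 208
det = (+1)·(2)·(-380) + (-1)·(-4)·(-122) + (+1)·(7)·(208) = 208

208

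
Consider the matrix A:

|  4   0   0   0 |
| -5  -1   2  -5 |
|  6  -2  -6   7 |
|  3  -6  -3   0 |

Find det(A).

det(A) = 180

Expand along row 1 (it has 3 zeros):
  + (4) · M_11   where M_11 = det([-1 2 -5; -2 -6 7; -6 -3 0]) = 45
det = (+1)·(4)·(45) = 180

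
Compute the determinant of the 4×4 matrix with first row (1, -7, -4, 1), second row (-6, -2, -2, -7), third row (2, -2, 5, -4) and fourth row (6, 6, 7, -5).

The determinant is 2416.

Expand along row 1:
  + (1) · M_11   where M_11 = det([-2 -2 -7; -2 5 -4; 6 7 -5]) = 370
  − (-7) · M_12   where M_12 = det([-6 -2 -7; 2 5 -4; 6 7 -5]) = 122
  + (-4) · M_13   where M_13 = det([-6 -2 -7; 2 -2 -4; 6 6 -5]) = -344
  − (1) · M_14   where M_14 = det([-6 -2 -2; 2 -2 5; 6 6 7]) = 184
det = (+1)·(1)·(370) + (-1)·(-7)·(122) + (+1)·(-4)·(-344) + (-1)·(1)·(184) = 2416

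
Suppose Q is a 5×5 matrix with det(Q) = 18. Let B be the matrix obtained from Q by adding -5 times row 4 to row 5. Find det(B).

det(B) = 18

Adding a multiple of one row to another leaves the determinant unchanged.
det(B) = (1)·(18) = 18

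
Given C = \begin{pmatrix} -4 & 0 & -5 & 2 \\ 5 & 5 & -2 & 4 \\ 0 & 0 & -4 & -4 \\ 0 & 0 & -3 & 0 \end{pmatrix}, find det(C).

det(C) = 240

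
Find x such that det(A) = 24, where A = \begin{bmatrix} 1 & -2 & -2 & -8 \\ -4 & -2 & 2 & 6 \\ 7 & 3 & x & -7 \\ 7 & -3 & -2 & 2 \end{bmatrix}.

Expanding along the row containing x, det(A) is linear in x: det(A) = (-294)·x + (-858).
Set (-294)·x + (-858) = 24  ⇒  (-294)·x = 882  ⇒  x = -3.

-3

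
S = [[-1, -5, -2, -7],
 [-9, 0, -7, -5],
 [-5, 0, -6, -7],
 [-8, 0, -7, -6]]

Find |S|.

0

Expand along column 2 (it has 3 zeros):
  − (-5) · M_12   where M_12 = det([-9 -7 -5; -5 -6 -7; -8 -7 -6]) = 0
det = (-1)·(-5)·(0) = 0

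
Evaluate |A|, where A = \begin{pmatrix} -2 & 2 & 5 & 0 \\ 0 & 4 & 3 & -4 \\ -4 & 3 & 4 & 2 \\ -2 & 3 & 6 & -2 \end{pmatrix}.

det(A) = -40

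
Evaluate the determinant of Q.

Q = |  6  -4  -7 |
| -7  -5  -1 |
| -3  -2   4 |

-249

Expand along column 1:
  + 6 · |-5 -1; -2 4| = 6·(-20 − 2) = -132
  − (-7) · |-4 -7; -2 4| = −(-7)·(-16 − 14) = -210
  + (-3) · |-4 -7; -5 -1| = (-3)·(4 − 35) = 93
Sum: (-132) + (-210) + (93) = -249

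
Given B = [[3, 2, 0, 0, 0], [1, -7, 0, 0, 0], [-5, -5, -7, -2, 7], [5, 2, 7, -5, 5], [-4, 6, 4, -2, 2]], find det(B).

det(B) = -690

B is block lower-triangular with a 2×2 block and a 3×3 block on the diagonal, so its determinant equals the product of the determinants of the diagonal blocks.
det of the 2×2 block = -23
det of the 3×3 block = 30
det = (-23)·(30) = -690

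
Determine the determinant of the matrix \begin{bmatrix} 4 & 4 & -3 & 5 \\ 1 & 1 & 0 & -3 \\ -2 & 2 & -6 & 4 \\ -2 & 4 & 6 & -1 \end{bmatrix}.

-972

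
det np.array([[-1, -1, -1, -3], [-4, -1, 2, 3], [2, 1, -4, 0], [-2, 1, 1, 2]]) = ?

-75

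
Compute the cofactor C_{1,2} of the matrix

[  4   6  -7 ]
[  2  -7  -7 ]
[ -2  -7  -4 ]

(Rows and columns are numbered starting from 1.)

Delete row 1 and column 2; the remaining 2×2 submatrix is [2 -7; -2 -4].
Its determinant is 2·(-4) − (-7)·(-2) = -22.
The cofactor carries sign (−1)^(1+2) = −1, so C_{1,2} = −(-22) = 22.

22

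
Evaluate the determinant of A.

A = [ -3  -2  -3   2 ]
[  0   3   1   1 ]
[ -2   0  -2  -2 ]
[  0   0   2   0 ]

Expand along row 4 (it has 3 zeros):
  − (2) · M_43   where M_43 = det([-3 -2 2; 0 3 1; -2 0 -2]) = 34
det = (-1)·(2)·(34) = -68

det(A) = -68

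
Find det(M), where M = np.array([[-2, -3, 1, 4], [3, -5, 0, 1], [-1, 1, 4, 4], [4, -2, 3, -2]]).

Expand along row 2 (it has 1 zero):
  − (3) · M_21   where M_21 = det([-3 1 4; 1 4 4; -2 3 -2]) = 98
  + (-5) · M_22   where M_22 = det([-2 1 4; -1 4 4; 4 3 -2]) = -22
  + (1) · M_24   where M_24 = det([-2 -3 1; -1 1 4; 4 -2 3]) = -81
det = (-1)·(3)·(98) + (+1)·(-5)·(-22) + (+1)·(1)·(-81) = -265

The determinant is -265.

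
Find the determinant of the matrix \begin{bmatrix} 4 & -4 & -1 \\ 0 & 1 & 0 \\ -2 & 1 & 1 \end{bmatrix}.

Expand along row 2:
  + 1 · |4 -1; -2 1| = 1·(4 − 2) = 2

2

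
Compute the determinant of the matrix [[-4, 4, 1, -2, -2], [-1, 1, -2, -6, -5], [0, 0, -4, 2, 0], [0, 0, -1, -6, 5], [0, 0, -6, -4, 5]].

0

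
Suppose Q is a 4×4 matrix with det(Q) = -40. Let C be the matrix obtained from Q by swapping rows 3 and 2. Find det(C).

The determinant is 40.

Swapping two rows multiplies the determinant by −1.
det(C) = (-1)·(-40) = 40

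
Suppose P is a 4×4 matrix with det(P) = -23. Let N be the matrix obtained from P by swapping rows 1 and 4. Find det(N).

Swapping two rows multiplies the determinant by −1.
det(N) = (-1)·(-23) = 23

|N| = 23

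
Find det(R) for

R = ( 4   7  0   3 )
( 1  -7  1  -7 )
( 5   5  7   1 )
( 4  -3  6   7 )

|R| = -2860

Expand along row 1 (it has 1 zero):
  + (4) · M_11   where M_11 = det([-7 1 -7; 5 7 1; -3 6 7]) = -696
  − (7) · M_12   where M_12 = det([1 1 -7; 5 7 1; 4 6 7]) = -2
  − (3) · M_14   where M_14 = det([1 -7 1; 5 5 7; 4 -3 6]) = 30
det = (+1)·(4)·(-696) + (-1)·(7)·(-2) + (-1)·(3)·(30) = -2860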